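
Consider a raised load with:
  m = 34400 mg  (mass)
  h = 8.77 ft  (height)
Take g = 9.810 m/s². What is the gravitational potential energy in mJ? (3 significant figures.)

PE is given directly by: PE = mgh.
m = 34400 mg = 0.03440 kg; h = 8.77 ft = 2.673 m; g = 9.810 m/s².
PE = 0.9021 J  (the unit combination reduces to kg·m²/s² = J)
0.9021 J × (1 mJ / 0.001000 J) = 902.1 mJ

902 mJ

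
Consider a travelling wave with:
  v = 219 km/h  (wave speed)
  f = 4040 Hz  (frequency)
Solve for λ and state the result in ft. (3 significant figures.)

Rearranging: λ = v/f.
v = 219 km/h = 60.83 m/s; f = 4040 Hz.
λ = 0.01506 m
0.01506 m × (1 ft / 0.3048 m) = 0.04940 ft

0.0494 ft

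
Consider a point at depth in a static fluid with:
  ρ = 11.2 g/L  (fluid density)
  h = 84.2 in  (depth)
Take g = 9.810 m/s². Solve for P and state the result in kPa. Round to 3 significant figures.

0.235 kPa

P is given directly by: P = ρgh.
ρ = 11.2 g/L = 11.20 kg/m³; h = 84.2 in = 2.139 m; g = 9.810 m/s².
P = 235.0 Pa  (the unit combination reduces to kg/(m·s²) = Pa)
235.0 Pa × (1 kPa / 1000 Pa) = 0.2350 kPa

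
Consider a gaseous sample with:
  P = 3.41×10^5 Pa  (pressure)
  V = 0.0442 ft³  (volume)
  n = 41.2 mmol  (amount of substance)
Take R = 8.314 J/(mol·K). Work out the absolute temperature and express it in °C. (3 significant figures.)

973 °C

From the ideal-gas law: T = PV/(nR).
P = 3.41×10^5 Pa; V = 0.0442 ft³ = 0.001252 m³; n = 41.2 mmol = 0.04120 mol; R = 8.314 J/(mol·K).
T = 1246 K
1246 K − 273.15 = 972.8 °C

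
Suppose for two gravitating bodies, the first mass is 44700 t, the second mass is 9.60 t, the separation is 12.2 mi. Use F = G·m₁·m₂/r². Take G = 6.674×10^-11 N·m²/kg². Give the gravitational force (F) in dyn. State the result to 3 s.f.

0.00743 dyn

From Newton's law of gravitation: F = Gm₁m₂/r².
m₁ = 44700 t = 4.470×10^7 kg; m₂ = 9.60 t = 9600 kg; r = 12.2 mi = 19634 m; G = 6.674×10^-11 N·m²/kg².
F = 7.429×10^-8 N
7.429×10^-8 N × (1 dyn / 1.000×10^-5 N) = 0.007429 dyn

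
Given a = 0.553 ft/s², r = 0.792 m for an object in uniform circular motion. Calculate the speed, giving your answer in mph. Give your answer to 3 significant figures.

0.817 mph

Rearranging a = v²/r for v: v = √(a·r).
a = 0.553 ft/s² = 0.1686 m/s²; r = 0.792 m.
v = 0.3654 m/s
0.3654 m/s × (1 mph / 0.4470 m/s) = 0.8173 mph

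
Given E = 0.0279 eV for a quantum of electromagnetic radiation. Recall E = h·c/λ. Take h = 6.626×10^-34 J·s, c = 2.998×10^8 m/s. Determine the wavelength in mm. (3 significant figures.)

0.0444 mm

Rearranging: λ = hc/E.
E = 0.0279 eV = 4.470×10^-21 J; h = 6.626×10^-34 J·s; c = 2.998×10^8 m/s.
λ = 4.444×10^-5 m
4.444×10^-5 m × (1 mm / 0.001000 m) = 0.04444 mm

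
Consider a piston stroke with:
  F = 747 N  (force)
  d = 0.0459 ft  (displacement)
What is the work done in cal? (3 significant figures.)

W is given directly by: W = F·d.
F = 747 N; d = 0.0459 ft = 0.01399 m.
W = 10.45 J  (the unit combination reduces to kg·m²/s² = J)
10.45 J × (1 cal / 4.184 J) = 2.498 cal

2.50 cal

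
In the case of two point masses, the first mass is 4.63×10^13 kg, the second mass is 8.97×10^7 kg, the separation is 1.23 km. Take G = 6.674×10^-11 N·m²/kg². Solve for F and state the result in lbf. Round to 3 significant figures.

41200 lbf

From Newton's law of gravitation: F = Gm₁m₂/r².
m₁ = 4.63×10^13 kg; m₂ = 8.97×10^7 kg; r = 1.23 km = 1230 m; G = 6.674×10^-11 N·m²/kg².
F = 1.832×10^5 N
1.832×10^5 N × (1 lbf / 4.448 N) = 41187 lbf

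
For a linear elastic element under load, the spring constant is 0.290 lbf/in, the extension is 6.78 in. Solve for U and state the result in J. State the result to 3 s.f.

0.753 J

U is given directly by: U = ½kx².
k = 0.290 lbf/in = 50.79 N/m; x = 6.78 in = 0.1722 m.
U = 0.7531 J  (the unit combination reduces to kg·m²/s² = J)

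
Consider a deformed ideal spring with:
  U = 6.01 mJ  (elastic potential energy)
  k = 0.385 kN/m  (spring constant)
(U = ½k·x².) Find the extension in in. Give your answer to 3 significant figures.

0.220 in

Rearranging U = ½k·x² for x: x = √(2U/k).
U = 6.01 mJ = 0.006010 J; k = 0.385 kN/m = 385.0 N/m.
x = 0.005588 m
0.005588 m × (1 in / 0.02540 m) = 0.2200 in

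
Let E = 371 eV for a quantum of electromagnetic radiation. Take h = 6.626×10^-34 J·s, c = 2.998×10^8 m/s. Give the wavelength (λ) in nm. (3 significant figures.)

3.34 nm

Solving E = h·c/λ for λ: λ = hc/E.
E = 371 eV = 5.944×10^-17 J; h = 6.626×10^-34 J·s; c = 2.998×10^8 m/s.
λ = 3.342×10^-9 m
3.342×10^-9 m × (1 nm / 1.000×10^-9 m) = 3.342 nm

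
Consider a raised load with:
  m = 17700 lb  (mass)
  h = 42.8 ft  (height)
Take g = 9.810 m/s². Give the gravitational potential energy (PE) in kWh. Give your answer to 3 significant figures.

PE is given directly by: PE = mgh.
m = 17700 lb = 8029 kg; h = 42.8 ft = 13.05 m; g = 9.810 m/s².
PE = 1.027×10^6 J  (the unit combination reduces to kg·m²/s² = J)
1.027×10^6 J × (1 kWh / 3.600×10^6 J) = 0.2854 kWh

0.285 kWh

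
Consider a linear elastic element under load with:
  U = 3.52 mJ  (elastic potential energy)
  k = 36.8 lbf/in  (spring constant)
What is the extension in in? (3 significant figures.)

0.0411 in

Rearranging: x = √(2U/k).
U = 3.52 mJ = 0.003520 J; k = 36.8 lbf/in = 6445 N/m.
x = 0.001045 m
0.001045 m × (1 in / 0.02540 m) = 0.04115 in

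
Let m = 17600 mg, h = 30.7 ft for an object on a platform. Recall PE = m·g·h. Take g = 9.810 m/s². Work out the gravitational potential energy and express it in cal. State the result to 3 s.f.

0.386 cal

Directly: PE = mgh.
m = 17600 mg = 0.01760 kg; h = 30.7 ft = 9.357 m; g = 9.810 m/s².
PE = 1.616 J
1.616 J × (1 cal / 4.184 J) = 0.3861 cal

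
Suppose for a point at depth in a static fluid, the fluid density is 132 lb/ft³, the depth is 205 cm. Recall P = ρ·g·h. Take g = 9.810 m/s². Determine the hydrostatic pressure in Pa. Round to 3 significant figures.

Directly: P = ρgh.
ρ = 132 lb/ft³ = 2114 kg/m³; h = 205 cm = 2.050 m; g = 9.810 m/s².
P = 42522 Pa

42500 Pa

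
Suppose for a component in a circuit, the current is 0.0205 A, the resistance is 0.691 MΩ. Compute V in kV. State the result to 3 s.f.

14.2 kV

V is given directly by: V = IR.
I = 0.0205 A; R = 0.691 MΩ = 6.910×10^5 Ω.
V = 14166 V  (the unit combination reduces to kg·m²/(A·s³) = V)
14166 V × (1 kV / 1000 V) = 14.17 kV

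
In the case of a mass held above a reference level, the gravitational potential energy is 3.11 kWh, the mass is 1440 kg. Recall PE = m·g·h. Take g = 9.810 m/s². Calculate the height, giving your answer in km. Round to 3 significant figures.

Rearranging PE = m·g·h for h: h = PE/(m·g).
PE = 3.11 kWh = 1.120×10^7 J; m = 1440 kg; g = 9.810 m/s².
h = 792.6 m
792.6 m × (1 km / 1000 m) = 0.7926 km

0.793 km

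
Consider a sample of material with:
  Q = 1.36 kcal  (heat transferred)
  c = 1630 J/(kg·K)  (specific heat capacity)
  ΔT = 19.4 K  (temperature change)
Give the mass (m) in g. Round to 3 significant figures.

Rearranging: m = Q/(c·ΔT).
Q = 1.36 kcal = 5690 J; c = 1630 J/(kg·K); ΔT = 19.4 K.
m = 0.1799 kg
0.1799 kg × (1 g / 0.001000 kg) = 179.9 g

180 g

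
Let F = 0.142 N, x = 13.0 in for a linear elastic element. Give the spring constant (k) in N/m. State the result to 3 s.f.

0.430 N/m

From Hooke's law: k = F/x.
F = 0.142 N; x = 13.0 in = 0.3302 m.
k = 0.4300 N/m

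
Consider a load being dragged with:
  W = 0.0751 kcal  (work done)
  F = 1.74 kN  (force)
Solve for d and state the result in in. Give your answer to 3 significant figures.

Rearranging: d = W/F.
W = 0.0751 kcal = 314.2 J; F = 1.74 kN = 1740 N.
d = 0.1806 m
0.1806 m × (1 in / 0.02540 m) = 7.110 in

7.11 in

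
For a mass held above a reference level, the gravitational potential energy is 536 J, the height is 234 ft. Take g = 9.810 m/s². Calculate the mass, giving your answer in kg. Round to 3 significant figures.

Rearranging PE = m·g·h for m: m = PE/(g·h).
PE = 536 J; h = 234 ft = 71.32 m; g = 9.810 m/s².
m = 0.7661 kg

0.766 kg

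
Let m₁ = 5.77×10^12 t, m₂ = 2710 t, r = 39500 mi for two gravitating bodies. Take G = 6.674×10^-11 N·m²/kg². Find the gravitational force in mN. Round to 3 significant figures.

0.258 mN

From Newton's law of gravitation: F = Gm₁m₂/r².
m₁ = 5.77×10^12 t = 5.770×10^15 kg; m₂ = 2710 t = 2.710×10^6 kg; r = 39500 mi = 6.357×10^7 m; G = 6.674×10^-11 N·m²/kg².
F = 2.582×10^-4 N  (the unit combination reduces to kg·m/s² = N)
2.582×10^-4 N × (1 mN / 0.001000 N) = 0.2582 mN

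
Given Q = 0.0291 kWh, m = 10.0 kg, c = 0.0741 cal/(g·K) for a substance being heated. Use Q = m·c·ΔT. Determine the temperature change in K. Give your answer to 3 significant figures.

33.8 K

Solving Q = m·c·ΔT for ΔT: ΔT = Q/(m·c).
Q = 0.0291 kWh = 1.048×10^5 J; m = 10.0 kg; c = 0.0741 cal/(g·K) = 310.0 J/(kg·K).
ΔT = 33.79 K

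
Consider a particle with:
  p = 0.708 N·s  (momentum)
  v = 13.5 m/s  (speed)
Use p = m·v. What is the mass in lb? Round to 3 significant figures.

0.116 lb

Rearranging: m = p/v.
p = 0.708 N·s = 0.7080 kg·m/s; v = 13.5 m/s.
m = 0.05244 kg
0.05244 kg × (1 lb / 0.4536 kg) = 0.1156 lb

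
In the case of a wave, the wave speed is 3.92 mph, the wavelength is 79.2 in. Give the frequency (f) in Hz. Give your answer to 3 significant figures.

0.871 Hz

Solving v = f·λ for f: f = v/λ.
v = 3.92 mph = 1.752 m/s; λ = 79.2 in = 2.012 m.
f = 0.8711 Hz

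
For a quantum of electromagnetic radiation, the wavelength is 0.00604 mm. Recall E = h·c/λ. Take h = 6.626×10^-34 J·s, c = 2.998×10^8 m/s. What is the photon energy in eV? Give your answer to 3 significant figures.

0.205 eV

Directly: E = hc/λ.
λ = 0.00604 mm = 6.040×10^-6 m; h = 6.626×10^-34 J·s; c = 2.998×10^8 m/s.
E = 3.289×10^-20 J  (the unit combination reduces to kg·m²/s² = J)
3.289×10^-20 J × (1 eV / 1.602×10^-19 J) = 0.2053 eV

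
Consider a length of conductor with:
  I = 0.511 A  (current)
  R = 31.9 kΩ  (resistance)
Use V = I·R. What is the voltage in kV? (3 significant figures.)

16.3 kV

Directly: V = IR.
I = 0.511 A; R = 31.9 kΩ = 31900 Ω.
V = 16301 V  (the unit combination reduces to kg·m²/(A·s³) = V)
16301 V × (1 kV / 1000 V) = 16.30 kV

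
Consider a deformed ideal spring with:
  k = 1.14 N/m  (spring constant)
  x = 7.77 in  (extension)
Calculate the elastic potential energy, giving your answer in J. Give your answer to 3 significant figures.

Directly: U = ½kx².
k = 1.14 N/m; x = 7.77 in = 0.1974 m.
U = 0.02220 J

0.0222 J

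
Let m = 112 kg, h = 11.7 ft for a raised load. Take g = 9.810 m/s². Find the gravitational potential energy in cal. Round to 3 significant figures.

936 cal

Directly: PE = mgh.
m = 112 kg; h = 11.7 ft = 3.566 m; g = 9.810 m/s².
PE = 3918 J
3918 J × (1 cal / 4.184 J) = 936.5 cal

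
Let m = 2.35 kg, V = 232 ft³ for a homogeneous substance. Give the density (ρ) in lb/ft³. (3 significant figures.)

ρ is given directly by: ρ = m/V.
m = 2.35 kg; V = 232 ft³ = 6.570 m³.
ρ = 0.3577 kg/m³
0.3577 kg/m³ × (1 lb/ft³ / 16.02 kg/m³) = 0.02233 lb/ft³

0.0223 lb/ft³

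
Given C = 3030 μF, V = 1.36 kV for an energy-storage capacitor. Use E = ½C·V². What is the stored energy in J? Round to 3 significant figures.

E is given directly by: E = ½CV².
C = 3030 μF = 0.003030 F; V = 1.36 kV = 1360 V.
E = 2802 J  (the unit combination reduces to kg·m²/s² = J)

2800 J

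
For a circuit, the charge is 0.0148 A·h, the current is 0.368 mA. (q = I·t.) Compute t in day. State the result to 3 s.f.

Solving q = I·t for t: t = q/I.
q = 0.0148 A·h = 53.28 C; I = 0.368 mA = 3.680×10^-4 A.
t = 1.448×10^5 s
1.448×10^5 s × (1 day / 86400 s) = 1.676 day

1.68 day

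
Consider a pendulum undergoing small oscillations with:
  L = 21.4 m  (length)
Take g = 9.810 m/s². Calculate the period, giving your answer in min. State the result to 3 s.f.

0.155 min

T is given directly by: T = 2π√(L/g).
L = 21.4 m; g = 9.810 m/s².
T = 9.280 s
9.280 s × (1 min / 60.00 s) = 0.1547 min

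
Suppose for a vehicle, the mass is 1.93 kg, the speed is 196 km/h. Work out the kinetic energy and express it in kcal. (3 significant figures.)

KE is given directly by: KE = ½mv².
m = 1.93 kg; v = 196 km/h = 54.44 m/s.
KE = 2860 J
2860 J × (1 kcal / 4184 J) = 0.6837 kcal

0.684 kcal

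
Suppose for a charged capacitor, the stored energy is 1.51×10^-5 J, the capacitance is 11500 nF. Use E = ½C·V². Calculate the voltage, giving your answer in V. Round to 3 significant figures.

1.62 V

Solving E = ½C·V² for V: V = √(2E/C).
E = 1.51×10^-5 J; C = 11500 nF = 1.150×10^-5 F.
V = 1.621 V  (the unit combination reduces to kg·m²/(A·s³) = V)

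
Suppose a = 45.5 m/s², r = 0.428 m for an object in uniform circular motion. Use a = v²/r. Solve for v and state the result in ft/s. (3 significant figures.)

14.5 ft/s

Rearranging: v = √(a·r).
a = 45.5 m/s²; r = 0.428 m.
v = 4.413 m/s
4.413 m/s × (1 ft/s / 0.3048 m/s) = 14.48 ft/s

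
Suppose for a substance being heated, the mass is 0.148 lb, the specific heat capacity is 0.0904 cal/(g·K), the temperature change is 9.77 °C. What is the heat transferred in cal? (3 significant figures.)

Q is given directly by: Q = mcΔT.
m = 0.148 lb = 0.06713 kg; c = 0.0904 cal/(g·K) = 378.2 J/(kg·K); ΔT = 9.77 °C = 9.770 K.
Q = 248.1 J  (the unit combination reduces to kg·m²/s² = J)
248.1 J × (1 cal / 4.184 J) = 59.29 cal

59.3 cal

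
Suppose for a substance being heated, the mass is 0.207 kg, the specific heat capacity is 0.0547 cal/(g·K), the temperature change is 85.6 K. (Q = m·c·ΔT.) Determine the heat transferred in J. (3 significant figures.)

4060 J

Directly: Q = mcΔT.
m = 0.207 kg; c = 0.0547 cal/(g·K) = 228.9 J/(kg·K); ΔT = 85.6 K.
Q = 4055 J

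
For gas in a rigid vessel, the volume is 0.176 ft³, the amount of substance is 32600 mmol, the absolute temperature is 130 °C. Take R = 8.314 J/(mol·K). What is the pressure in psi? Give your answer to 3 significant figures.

3180 psi

Directly: P = nRT/V.
V = 0.176 ft³ = 0.004984 m³; n = 32600 mmol = 32.60 mol; T = 130 °C = 403.1 K; R = 8.314 J/(mol·K).
P = 2.192×10^7 Pa
2.192×10^7 Pa × (1 psi / 6895 Pa) = 3180 psi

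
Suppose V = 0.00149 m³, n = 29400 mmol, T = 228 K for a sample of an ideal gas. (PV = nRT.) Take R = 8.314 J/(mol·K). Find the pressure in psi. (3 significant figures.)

From the ideal-gas law: P = nRT/V.
V = 0.00149 m³; n = 29400 mmol = 29.40 mol; T = 228 K; R = 8.314 J/(mol·K).
P = 3.740×10^7 Pa
3.740×10^7 Pa × (1 psi / 6895 Pa) = 5425 psi

5420 psi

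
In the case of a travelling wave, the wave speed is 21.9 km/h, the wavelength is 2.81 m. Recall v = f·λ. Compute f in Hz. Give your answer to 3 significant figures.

Rearranging v = f·λ for f: f = v/λ.
v = 21.9 km/h = 6.083 m/s; λ = 2.81 m.
f = 2.165 Hz

2.16 Hz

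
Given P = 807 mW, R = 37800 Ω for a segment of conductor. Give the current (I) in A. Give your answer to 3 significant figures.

Rearranging P = I²R for I: I = √(P/R).
P = 807 mW = 0.8070 W; R = 37800 Ω.
I = 0.004621 A

0.00462 A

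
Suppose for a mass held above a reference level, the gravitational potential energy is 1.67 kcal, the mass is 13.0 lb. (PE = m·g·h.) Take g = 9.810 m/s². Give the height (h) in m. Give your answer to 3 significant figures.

Solving PE = m·g·h for h: h = PE/(m·g).
PE = 1.67 kcal = 6987 J; m = 13.0 lb = 5.897 kg; g = 9.810 m/s².
h = 120.8 m

121 m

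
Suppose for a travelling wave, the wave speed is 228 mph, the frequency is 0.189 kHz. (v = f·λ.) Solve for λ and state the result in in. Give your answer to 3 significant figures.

21.2 in

Rearranging v = f·λ for λ: λ = v/f.
v = 228 mph = 101.9 m/s; f = 0.189 kHz = 189.0 Hz.
λ = 0.5393 m
0.5393 m × (1 in / 0.02540 m) = 21.23 in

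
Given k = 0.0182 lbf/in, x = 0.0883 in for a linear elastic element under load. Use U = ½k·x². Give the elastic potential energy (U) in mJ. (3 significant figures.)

0.00802 mJ

Directly: U = ½kx².
k = 0.0182 lbf/in = 3.187 N/m; x = 0.0883 in = 0.002243 m.
U = 8.016×10^-6 J
8.016×10^-6 J × (1 mJ / 0.001000 J) = 0.008016 mJ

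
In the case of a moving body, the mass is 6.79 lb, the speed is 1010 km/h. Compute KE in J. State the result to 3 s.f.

1.21×10^5 J

KE is given directly by: KE = ½mv².
m = 6.79 lb = 3.080 kg; v = 1010 km/h = 280.6 m/s.
KE = 1.212×10^5 J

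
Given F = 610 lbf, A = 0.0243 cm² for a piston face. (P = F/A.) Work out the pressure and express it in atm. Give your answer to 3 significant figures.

11000 atm

P is given directly by: P = F/A.
F = 610 lbf = 2713 N; A = 0.0243 cm² = 2.430×10^-6 m².
P = 1.117×10^9 Pa  (the unit combination reduces to kg/(m·s²) = Pa)
1.117×10^9 Pa × (1 atm / 1.013×10^5 Pa) = 11020 atm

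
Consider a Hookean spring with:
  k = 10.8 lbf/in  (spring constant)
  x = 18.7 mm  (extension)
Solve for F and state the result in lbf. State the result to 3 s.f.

7.95 lbf

From Hooke's law: F = kx.
k = 10.8 lbf/in = 1891 N/m; x = 18.7 mm = 0.01870 m.
F = 35.37 N
35.37 N × (1 lbf / 4.448 N) = 7.951 lbf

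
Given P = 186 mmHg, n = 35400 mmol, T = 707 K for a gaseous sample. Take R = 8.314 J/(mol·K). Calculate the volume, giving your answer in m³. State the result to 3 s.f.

Rearranging: V = nRT/P.
P = 186 mmHg = 24798 Pa; n = 35400 mmol = 35.40 mol; T = 707 K; R = 8.314 J/(mol·K).
V = 8.391 m³

8.39 m³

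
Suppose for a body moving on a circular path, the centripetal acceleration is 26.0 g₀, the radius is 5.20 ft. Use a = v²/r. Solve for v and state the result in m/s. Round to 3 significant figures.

20.1 m/s

Rearranging a = v²/r for v: v = √(a·r).
a = 26.0 g₀ = 255.0 m/s²; r = 5.20 ft = 1.585 m.
v = 20.10 m/s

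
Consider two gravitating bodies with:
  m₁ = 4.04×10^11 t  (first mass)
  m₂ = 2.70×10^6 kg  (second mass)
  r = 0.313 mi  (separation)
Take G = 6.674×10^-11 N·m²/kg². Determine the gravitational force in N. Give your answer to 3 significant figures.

From Newton's law of gravitation: F = Gm₁m₂/r².
m₁ = 4.04×10^11 t = 4.040×10^14 kg; m₂ = 2.70×10^6 kg; r = 0.313 mi = 503.7 m; G = 6.674×10^-11 N·m²/kg².
F = 2.869×10^5 N  (the unit combination reduces to kg·m/s² = N)

2.87×10^5 N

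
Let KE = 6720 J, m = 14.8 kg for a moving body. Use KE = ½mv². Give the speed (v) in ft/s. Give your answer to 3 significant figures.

98.9 ft/s

Rearranging KE = ½mv² for v: v = √(2·KE/m).
KE = 6720 J; m = 14.8 kg.
v = 30.13 m/s
30.13 m/s × (1 ft/s / 0.3048 m/s) = 98.87 ft/s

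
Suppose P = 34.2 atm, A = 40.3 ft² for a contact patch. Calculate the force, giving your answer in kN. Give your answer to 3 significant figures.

13000 kN

Solving P = F/A for F: F = P·A.
P = 34.2 atm = 3.465×10^6 Pa; A = 40.3 ft² = 3.744 m².
F = 1.297×10^7 N
1.297×10^7 N × (1 kN / 1000 N) = 12974 kN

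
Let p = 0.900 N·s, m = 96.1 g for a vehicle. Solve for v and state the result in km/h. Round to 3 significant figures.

33.7 km/h

Rearranging: v = p/m.
p = 0.900 N·s = 0.9000 kg·m/s; m = 96.1 g = 0.09610 kg.
v = 9.365 m/s
9.365 m/s × (1 km/h / 0.2778 m/s) = 33.71 km/h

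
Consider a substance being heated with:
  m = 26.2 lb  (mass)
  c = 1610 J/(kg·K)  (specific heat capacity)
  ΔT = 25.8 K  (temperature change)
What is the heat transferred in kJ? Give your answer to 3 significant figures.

Q is given directly by: Q = mcΔT.
m = 26.2 lb = 11.88 kg; c = 1610 J/(kg·K); ΔT = 25.8 K.
Q = 4.936×10^5 J  (the unit combination reduces to kg·m²/s² = J)
4.936×10^5 J × (1 kJ / 1000 J) = 493.6 kJ

494 kJ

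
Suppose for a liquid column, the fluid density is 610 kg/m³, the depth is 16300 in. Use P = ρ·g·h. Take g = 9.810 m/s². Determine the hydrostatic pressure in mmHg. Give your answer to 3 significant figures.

18600 mmHg

Directly: P = ρgh.
ρ = 610 kg/m³; h = 16300 in = 414.0 m; g = 9.810 m/s².
P = 2.478×10^6 Pa
2.478×10^6 Pa × (1 mmHg / 133.3 Pa) = 18583 mmHg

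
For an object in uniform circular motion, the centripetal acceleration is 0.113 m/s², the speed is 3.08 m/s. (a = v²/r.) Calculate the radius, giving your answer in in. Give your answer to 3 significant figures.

Rearranging a = v²/r for r: r = v²/a.
a = 0.113 m/s²; v = 3.08 m/s.
r = 83.95 m
83.95 m × (1 in / 0.02540 m) = 3305 in

3310 in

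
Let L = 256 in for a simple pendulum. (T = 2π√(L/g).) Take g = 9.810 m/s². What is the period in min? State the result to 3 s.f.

T is given directly by: T = 2π√(L/g).
L = 256 in = 6.502 m; g = 9.810 m/s².
T = 5.115 s
5.115 s × (1 min / 60.00 s) = 0.08526 min

0.0853 min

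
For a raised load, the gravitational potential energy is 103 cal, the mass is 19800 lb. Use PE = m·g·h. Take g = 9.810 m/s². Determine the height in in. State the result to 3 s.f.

0.193 in

Solving PE = m·g·h for h: h = PE/(m·g).
PE = 103 cal = 431.0 J; m = 19800 lb = 8981 kg; g = 9.810 m/s².
h = 0.004891 m
0.004891 m × (1 in / 0.02540 m) = 0.1926 in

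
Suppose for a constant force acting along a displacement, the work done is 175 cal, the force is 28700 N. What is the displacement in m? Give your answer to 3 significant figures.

0.0255 m

Rearranging W = F·d for d: d = W/F.
W = 175 cal = 732.2 J; F = 28700 N.
d = 0.02551 m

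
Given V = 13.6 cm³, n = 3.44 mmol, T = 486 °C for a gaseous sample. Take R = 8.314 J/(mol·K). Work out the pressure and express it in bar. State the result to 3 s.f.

From the ideal-gas law: P = nRT/V.
V = 13.6 cm³ = 1.360×10^-5 m³; n = 3.44 mmol = 0.003440 mol; T = 486 °C = 759.1 K; R = 8.314 J/(mol·K).
P = 1.596×10^6 Pa
1.596×10^6 Pa × (1 bar / 1.000×10^5 Pa) = 15.96 bar

16.0 bar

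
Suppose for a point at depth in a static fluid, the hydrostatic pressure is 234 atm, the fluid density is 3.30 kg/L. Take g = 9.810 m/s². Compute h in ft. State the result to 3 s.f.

Rearranging P = ρ·g·h for h: h = P/(ρ·g).
P = 234 atm = 2.371×10^7 Pa; ρ = 3.30 kg/L = 3300 kg/m³; g = 9.810 m/s².
h = 732.4 m
732.4 m × (1 ft / 0.3048 m) = 2403 ft

2400 ft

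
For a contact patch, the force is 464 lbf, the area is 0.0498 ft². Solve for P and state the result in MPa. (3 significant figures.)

0.446 MPa

P is given directly by: P = F/A.
F = 464 lbf = 2064 N; A = 0.0498 ft² = 0.004627 m².
P = 4.461×10^5 Pa
4.461×10^5 Pa × (1 MPa / 1.000×10^6 Pa) = 0.4461 MPa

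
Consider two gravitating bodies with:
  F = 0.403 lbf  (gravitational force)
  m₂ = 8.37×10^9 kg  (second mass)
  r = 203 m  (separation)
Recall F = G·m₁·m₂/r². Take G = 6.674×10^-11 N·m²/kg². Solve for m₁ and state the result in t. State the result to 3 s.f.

132 t

Rearranging: m₁ = F·r²/(G·m₂).
F = 0.403 lbf = 1.793 N; m₂ = 8.37×10^9 kg; r = 203 m; G = 6.674×10^-11 N·m²/kg².
m₁ = 1.322×10^5 kg
1.322×10^5 kg × (1 t / 1000 kg) = 132.2 t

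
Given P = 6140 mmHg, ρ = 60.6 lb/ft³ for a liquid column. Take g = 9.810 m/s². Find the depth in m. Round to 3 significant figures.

Solving P = ρ·g·h for h: h = P/(ρ·g).
P = 6140 mmHg = 8.186×10^5 Pa; ρ = 60.6 lb/ft³ = 970.7 kg/m³; g = 9.810 m/s².
h = 85.96 m

86.0 m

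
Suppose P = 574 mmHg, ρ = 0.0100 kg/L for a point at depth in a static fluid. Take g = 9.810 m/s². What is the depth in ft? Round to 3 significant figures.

2560 ft

Rearranging: h = P/(ρ·g).
P = 574 mmHg = 76527 Pa; ρ = 0.0100 kg/L = 10.00 kg/m³; g = 9.810 m/s².
h = 780.1 m
780.1 m × (1 ft / 0.3048 m) = 2559 ft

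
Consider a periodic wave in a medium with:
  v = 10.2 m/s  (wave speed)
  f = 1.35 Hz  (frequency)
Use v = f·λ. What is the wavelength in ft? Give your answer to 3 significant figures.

24.8 ft

Rearranging: λ = v/f.
v = 10.2 m/s; f = 1.35 Hz.
λ = 7.556 m
7.556 m × (1 ft / 0.3048 m) = 24.79 ft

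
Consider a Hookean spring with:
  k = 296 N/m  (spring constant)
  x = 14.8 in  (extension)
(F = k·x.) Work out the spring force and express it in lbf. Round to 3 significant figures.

F is given directly by: F = kx.
k = 296 N/m; x = 14.8 in = 0.3759 m.
F = 111.3 N
111.3 N × (1 lbf / 4.448 N) = 25.02 lbf

25.0 lbf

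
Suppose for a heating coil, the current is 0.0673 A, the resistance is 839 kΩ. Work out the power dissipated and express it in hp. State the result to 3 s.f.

5.10 hp

Directly: P = I²R.
I = 0.0673 A; R = 839 kΩ = 8.390×10^5 Ω.
P = 3800 W
3800 W × (1 hp / 745.7 W) = 5.096 hp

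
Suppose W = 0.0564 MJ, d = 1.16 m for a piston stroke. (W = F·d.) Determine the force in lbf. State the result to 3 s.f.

Rearranging W = F·d for F: F = W/d.
W = 0.0564 MJ = 56400 J; d = 1.16 m.
F = 48621 N
48621 N × (1 lbf / 4.448 N) = 10930 lbf

10900 lbf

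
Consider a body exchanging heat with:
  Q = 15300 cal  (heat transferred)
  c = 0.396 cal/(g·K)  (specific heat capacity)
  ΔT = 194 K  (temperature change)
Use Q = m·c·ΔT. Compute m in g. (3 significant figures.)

199 g

Rearranging: m = Q/(c·ΔT).
Q = 15300 cal = 64015 J; c = 0.396 cal/(g·K) = 1657 J/(kg·K); ΔT = 194 K.
m = 0.1992 kg
0.1992 kg × (1 g / 0.001000 kg) = 199.2 g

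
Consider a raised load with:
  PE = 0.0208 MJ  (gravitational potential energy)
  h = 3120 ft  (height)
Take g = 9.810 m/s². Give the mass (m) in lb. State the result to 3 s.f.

Rearranging PE = m·g·h for m: m = PE/(g·h).
PE = 0.0208 MJ = 20800 J; h = 3120 ft = 951.0 m; g = 9.810 m/s².
m = 2.230 kg
2.230 kg × (1 lb / 0.4536 kg) = 4.915 lb

4.92 lb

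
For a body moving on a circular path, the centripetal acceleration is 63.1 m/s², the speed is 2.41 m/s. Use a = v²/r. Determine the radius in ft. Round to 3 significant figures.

Rearranging: r = v²/a.
a = 63.1 m/s²; v = 2.41 m/s.
r = 0.09205 m
0.09205 m × (1 ft / 0.3048 m) = 0.3020 ft

0.302 ft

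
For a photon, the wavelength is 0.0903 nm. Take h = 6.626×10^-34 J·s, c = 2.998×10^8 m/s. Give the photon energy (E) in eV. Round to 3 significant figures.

13700 eV

E is given directly by: E = hc/λ.
λ = 0.0903 nm = 9.030×10^-11 m; h = 6.626×10^-34 J·s; c = 2.998×10^8 m/s.
E = 2.200×10^-15 J  (the unit combination reduces to kg·m²/s² = J)
2.200×10^-15 J × (1 eV / 1.602×10^-19 J) = 13730 eV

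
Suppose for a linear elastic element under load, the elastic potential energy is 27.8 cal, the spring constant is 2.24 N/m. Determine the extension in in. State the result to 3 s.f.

Rearranging U = ½k·x² for x: x = √(2U/k).
U = 27.8 cal = 116.3 J; k = 2.24 N/m.
x = 10.19 m
10.19 m × (1 in / 0.02540 m) = 401.2 in

401 in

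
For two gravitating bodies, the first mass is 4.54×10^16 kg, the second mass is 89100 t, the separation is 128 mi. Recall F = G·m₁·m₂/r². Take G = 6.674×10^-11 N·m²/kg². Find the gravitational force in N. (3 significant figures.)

From Newton's law of gravitation: F = Gm₁m₂/r².
m₁ = 4.54×10^16 kg; m₂ = 89100 t = 8.910×10^7 kg; r = 128 mi = 2.060×10^5 m; G = 6.674×10^-11 N·m²/kg².
F = 6362 N  (the unit combination reduces to kg·m/s² = N)

6360 N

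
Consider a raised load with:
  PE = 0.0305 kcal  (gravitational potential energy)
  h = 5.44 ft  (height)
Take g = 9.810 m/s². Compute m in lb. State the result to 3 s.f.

17.3 lb

Rearranging: m = PE/(g·h).
PE = 0.0305 kcal = 127.6 J; h = 5.44 ft = 1.658 m; g = 9.810 m/s².
m = 7.845 kg
7.845 kg × (1 lb / 0.4536 kg) = 17.30 lb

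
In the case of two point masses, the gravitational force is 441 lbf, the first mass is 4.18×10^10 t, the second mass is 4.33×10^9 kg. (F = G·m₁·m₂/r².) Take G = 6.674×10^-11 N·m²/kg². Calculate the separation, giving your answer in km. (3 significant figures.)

78.5 km

From Newton's law of gravitation: r = √(G·m₁m₂/F).
F = 441 lbf = 1962 N; m₁ = 4.18×10^10 t = 4.180×10^13 kg; m₂ = 4.33×10^9 kg; G = 6.674×10^-11 N·m²/kg².
r = 78472 m
78472 m × (1 km / 1000 m) = 78.47 km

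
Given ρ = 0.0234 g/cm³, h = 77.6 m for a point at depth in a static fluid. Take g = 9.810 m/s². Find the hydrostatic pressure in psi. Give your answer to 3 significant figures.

2.58 psi

P is given directly by: P = ρgh.
ρ = 0.0234 g/cm³ = 23.40 kg/m³; h = 77.6 m; g = 9.810 m/s².
P = 17813 Pa
17813 Pa × (1 psi / 6895 Pa) = 2.584 psi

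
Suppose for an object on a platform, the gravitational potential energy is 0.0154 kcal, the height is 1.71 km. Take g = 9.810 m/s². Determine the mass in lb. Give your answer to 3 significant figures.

0.00847 lb

Rearranging: m = PE/(g·h).
PE = 0.0154 kcal = 64.43 J; h = 1.71 km = 1710 m; g = 9.810 m/s².
m = 0.003841 kg
0.003841 kg × (1 lb / 0.4536 kg) = 0.008468 lb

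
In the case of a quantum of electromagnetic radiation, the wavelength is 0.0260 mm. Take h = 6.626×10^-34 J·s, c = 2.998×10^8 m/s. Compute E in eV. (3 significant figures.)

0.0477 eV

Directly: E = hc/λ.
λ = 0.0260 mm = 2.600×10^-5 m; h = 6.626×10^-34 J·s; c = 2.998×10^8 m/s.
E = 7.640×10^-21 J
7.640×10^-21 J × (1 eV / 1.602×10^-19 J) = 0.04769 eV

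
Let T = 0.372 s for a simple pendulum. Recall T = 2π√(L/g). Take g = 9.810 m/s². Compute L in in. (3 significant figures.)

1.35 in

Solving T = 2π√(L/g) for L: L = g·(T/2π)².
T = 0.372 s; g = 9.810 m/s².
L = 0.03439 m
0.03439 m × (1 in / 0.02540 m) = 1.354 in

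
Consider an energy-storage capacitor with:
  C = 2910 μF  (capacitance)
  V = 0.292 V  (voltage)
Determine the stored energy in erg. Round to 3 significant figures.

1240 erg

E is given directly by: E = ½CV².
C = 2910 μF = 0.002910 F; V = 0.292 V.
E = 1.241×10^-4 J  (the unit combination reduces to kg·m²/s² = J)
1.241×10^-4 J × (1 erg / 1.000×10^-7 J) = 1241 erg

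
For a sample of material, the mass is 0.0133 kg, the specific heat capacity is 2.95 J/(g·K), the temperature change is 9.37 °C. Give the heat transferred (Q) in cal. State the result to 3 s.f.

87.9 cal

Q is given directly by: Q = mcΔT.
m = 0.0133 kg; c = 2.95 J/(g·K) = 2950 J/(kg·K); ΔT = 9.37 °C = 9.370 K.
Q = 367.6 J  (the unit combination reduces to kg·m²/s² = J)
367.6 J × (1 cal / 4.184 J) = 87.87 cal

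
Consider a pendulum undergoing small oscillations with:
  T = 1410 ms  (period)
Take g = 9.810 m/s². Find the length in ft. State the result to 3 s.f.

1.62 ft

Rearranging T = 2π√(L/g) for L: L = g·(T/2π)².
T = 1410 ms = 1.410 s; g = 9.810 m/s².
L = 0.4940 m
0.4940 m × (1 ft / 0.3048 m) = 1.621 ft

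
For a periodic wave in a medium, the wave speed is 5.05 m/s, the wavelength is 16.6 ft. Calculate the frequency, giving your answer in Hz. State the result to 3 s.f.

Rearranging v = f·λ for f: f = v/λ.
v = 5.05 m/s; λ = 16.6 ft = 5.060 m.
f = 0.9981 Hz

0.998 Hz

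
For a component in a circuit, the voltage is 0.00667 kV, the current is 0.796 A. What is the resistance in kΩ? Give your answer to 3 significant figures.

Rearranging: R = V/I.
V = 0.00667 kV = 6.670 V; I = 0.796 A.
R = 8.379 Ω
8.379 Ω × (1 kΩ / 1000 Ω) = 0.008379 kΩ

0.00838 kΩ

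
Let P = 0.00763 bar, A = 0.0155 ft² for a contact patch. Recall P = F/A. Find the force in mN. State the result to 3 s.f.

Rearranging P = F/A for F: F = P·A.
P = 0.00763 bar = 763.0 Pa; A = 0.0155 ft² = 0.001440 m².
F = 1.099 N  (the unit combination reduces to kg·m/s² = N)
1.099 N × (1 mN / 0.001000 N) = 1099 mN

1100 mN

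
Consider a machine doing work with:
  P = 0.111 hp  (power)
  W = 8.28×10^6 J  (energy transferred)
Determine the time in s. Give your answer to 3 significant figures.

1.00×10^5 s

Solving P = W/t for t: t = W/P.
P = 0.111 hp = 82.77 W; W = 8.28×10^6 J.
t = 1.000×10^5 s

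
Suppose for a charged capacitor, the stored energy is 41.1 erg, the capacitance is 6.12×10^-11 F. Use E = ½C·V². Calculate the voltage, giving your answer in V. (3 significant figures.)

Rearranging: V = √(2E/C).
E = 41.1 erg = 4.110×10^-6 J; C = 6.12×10^-11 F.
V = 366.5 V  (the unit combination reduces to kg·m²/(A·s³) = V)

366 V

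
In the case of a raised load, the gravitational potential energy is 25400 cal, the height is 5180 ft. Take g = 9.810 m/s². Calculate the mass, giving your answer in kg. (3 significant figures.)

6.86 kg

Solving PE = m·g·h for m: m = PE/(g·h).
PE = 25400 cal = 1.063×10^5 J; h = 5180 ft = 1579 m; g = 9.810 m/s².
m = 6.861 kg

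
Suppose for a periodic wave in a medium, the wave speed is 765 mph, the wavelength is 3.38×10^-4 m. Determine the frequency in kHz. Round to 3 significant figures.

Rearranging v = f·λ for f: f = v/λ.
v = 765 mph = 342.0 m/s; λ = 3.38×10^-4 m.
f = 1.012×10^6 Hz
1.012×10^6 Hz × (1 kHz / 1000 Hz) = 1012 kHz

1010 kHz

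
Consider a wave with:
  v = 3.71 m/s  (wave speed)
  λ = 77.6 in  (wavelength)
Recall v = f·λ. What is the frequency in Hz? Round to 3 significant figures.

Solving v = f·λ for f: f = v/λ.
v = 3.71 m/s; λ = 77.6 in = 1.971 m.
f = 1.882 Hz

1.88 Hz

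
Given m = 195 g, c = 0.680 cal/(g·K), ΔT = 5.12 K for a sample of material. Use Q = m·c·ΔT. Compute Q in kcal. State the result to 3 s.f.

Q is given directly by: Q = mcΔT.
m = 195 g = 0.1950 kg; c = 0.680 cal/(g·K) = 2845 J/(kg·K); ΔT = 5.12 K.
Q = 2841 J  (the unit combination reduces to kg·m²/s² = J)
2841 J × (1 kcal / 4184 J) = 0.6789 kcal

0.679 kcal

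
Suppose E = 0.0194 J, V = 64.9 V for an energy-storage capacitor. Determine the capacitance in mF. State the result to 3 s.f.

0.00921 mF

Rearranging: C = 2E/V².
E = 0.0194 J; V = 64.9 V.
C = 9.212×10^-6 F
9.212×10^-6 F × (1 mF / 0.001000 F) = 0.009212 mF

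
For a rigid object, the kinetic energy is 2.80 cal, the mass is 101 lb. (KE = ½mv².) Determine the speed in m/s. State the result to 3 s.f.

Rearranging: v = √(2·KE/m).
KE = 2.80 cal = 11.72 J; m = 101 lb = 45.81 kg.
v = 0.7151 m/s

0.715 m/s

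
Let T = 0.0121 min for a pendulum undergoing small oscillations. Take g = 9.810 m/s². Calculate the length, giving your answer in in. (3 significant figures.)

5.16 in

Solving T = 2π√(L/g) for L: L = g·(T/2π)².
T = 0.0121 min = 0.7260 s; g = 9.810 m/s².
L = 0.1310 m
0.1310 m × (1 in / 0.02540 m) = 5.156 in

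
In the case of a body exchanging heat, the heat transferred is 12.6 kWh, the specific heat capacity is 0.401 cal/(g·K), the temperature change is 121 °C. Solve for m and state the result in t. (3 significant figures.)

0.223 t

Rearranging: m = Q/(c·ΔT).
Q = 12.6 kWh = 4.536×10^7 J; c = 0.401 cal/(g·K) = 1678 J/(kg·K); ΔT = 121 °C = 121.0 K.
m = 223.4 kg
223.4 kg × (1 t / 1000 kg) = 0.2234 t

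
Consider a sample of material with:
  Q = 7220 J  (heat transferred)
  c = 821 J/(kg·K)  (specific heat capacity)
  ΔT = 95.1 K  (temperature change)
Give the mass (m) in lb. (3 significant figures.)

0.204 lb

Solving Q = m·c·ΔT for m: m = Q/(c·ΔT).
Q = 7220 J; c = 821 J/(kg·K); ΔT = 95.1 K.
m = 0.09247 kg
0.09247 kg × (1 lb / 0.4536 kg) = 0.2039 lb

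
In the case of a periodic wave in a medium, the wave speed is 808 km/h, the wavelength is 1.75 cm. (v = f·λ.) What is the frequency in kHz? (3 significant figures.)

Rearranging: f = v/λ.
v = 808 km/h = 224.4 m/s; λ = 1.75 cm = 0.01750 m.
f = 12825 Hz
12825 Hz × (1 kHz / 1000 Hz) = 12.83 kHz

12.8 kHz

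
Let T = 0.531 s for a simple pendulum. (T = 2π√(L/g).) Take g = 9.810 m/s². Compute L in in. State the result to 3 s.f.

Rearranging: L = g·(T/2π)².
T = 0.531 s; g = 9.810 m/s².
L = 0.07006 m
0.07006 m × (1 in / 0.02540 m) = 2.758 in

2.76 in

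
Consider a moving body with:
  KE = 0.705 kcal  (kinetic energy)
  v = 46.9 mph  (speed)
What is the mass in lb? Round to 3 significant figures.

29.6 lb

Rearranging KE = ½mv² for m: m = 2·KE/v².
KE = 0.705 kcal = 2950 J; v = 46.9 mph = 20.97 m/s.
m = 13.42 kg
13.42 kg × (1 lb / 0.4536 kg) = 29.59 lb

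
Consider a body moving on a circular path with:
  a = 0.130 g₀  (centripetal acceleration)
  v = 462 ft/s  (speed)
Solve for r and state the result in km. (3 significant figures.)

15.6 km

Solving a = v²/r for r: r = v²/a.
a = 0.130 g₀ = 1.275 m/s²; v = 462 ft/s = 140.8 m/s.
r = 15554 m
15554 m × (1 km / 1000 m) = 15.55 km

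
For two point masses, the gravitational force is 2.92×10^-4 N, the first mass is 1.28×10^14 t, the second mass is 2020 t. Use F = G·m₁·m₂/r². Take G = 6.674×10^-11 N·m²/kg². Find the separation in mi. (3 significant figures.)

From Newton's law of gravitation: r = √(G·m₁m₂/F).
F = 2.92×10^-4 N; m₁ = 1.28×10^14 t = 1.280×10^17 kg; m₂ = 2020 t = 2.020×10^6 kg; G = 6.674×10^-11 N·m²/kg².
r = 2.431×10^8 m
2.431×10^8 m × (1 mi / 1609 m) = 1.511×10^5 mi

1.51×10^5 mi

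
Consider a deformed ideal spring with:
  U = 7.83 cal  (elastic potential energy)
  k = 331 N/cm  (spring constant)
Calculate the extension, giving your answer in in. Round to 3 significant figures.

1.75 in

Rearranging: x = √(2U/k).
U = 7.83 cal = 32.76 J; k = 331 N/cm = 33100 N/m.
x = 0.04449 m
0.04449 m × (1 in / 0.02540 m) = 1.752 in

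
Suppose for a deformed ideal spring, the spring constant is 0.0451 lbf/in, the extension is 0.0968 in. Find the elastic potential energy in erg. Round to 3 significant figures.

239 erg

U is given directly by: U = ½kx².
k = 0.0451 lbf/in = 7.898 N/m; x = 0.0968 in = 0.002459 m.
U = 2.387×10^-5 J
2.387×10^-5 J × (1 erg / 1.000×10^-7 J) = 238.7 erg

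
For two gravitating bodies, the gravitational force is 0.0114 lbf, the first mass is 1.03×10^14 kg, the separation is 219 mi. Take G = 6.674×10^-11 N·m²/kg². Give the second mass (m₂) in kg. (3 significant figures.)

9.16×10^5 kg

Rearranging: m₂ = F·r²/(G·m₁).
F = 0.0114 lbf = 0.05071 N; m₁ = 1.03×10^14 kg; r = 219 mi = 3.524×10^5 m; G = 6.674×10^-11 N·m²/kg².
m₂ = 9.163×10^5 kg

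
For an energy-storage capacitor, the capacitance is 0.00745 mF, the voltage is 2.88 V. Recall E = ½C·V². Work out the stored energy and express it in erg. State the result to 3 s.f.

E is given directly by: E = ½CV².
C = 0.00745 mF = 7.450×10^-6 F; V = 2.88 V.
E = 3.090×10^-5 J  (the unit combination reduces to kg·m²/s² = J)
3.090×10^-5 J × (1 erg / 1.000×10^-7 J) = 309.0 erg

309 erg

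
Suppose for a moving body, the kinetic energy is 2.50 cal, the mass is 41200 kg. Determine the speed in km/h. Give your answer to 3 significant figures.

Rearranging: v = √(2·KE/m).
KE = 2.50 cal = 10.46 J; m = 41200 kg.
v = 0.02253 m/s
0.02253 m/s × (1 km/h / 0.2778 m/s) = 0.08112 km/h

0.0811 km/h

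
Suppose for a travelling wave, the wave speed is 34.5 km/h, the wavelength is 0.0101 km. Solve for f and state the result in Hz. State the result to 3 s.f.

Solving v = f·λ for f: f = v/λ.
v = 34.5 km/h = 9.583 m/s; λ = 0.0101 km = 10.10 m.
f = 0.9488 Hz

0.949 Hz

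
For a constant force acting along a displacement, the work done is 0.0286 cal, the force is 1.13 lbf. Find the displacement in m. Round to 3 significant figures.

0.0238 m

Solving W = F·d for d: d = W/F.
W = 0.0286 cal = 0.1197 J; F = 1.13 lbf = 5.026 N.
d = 0.02381 m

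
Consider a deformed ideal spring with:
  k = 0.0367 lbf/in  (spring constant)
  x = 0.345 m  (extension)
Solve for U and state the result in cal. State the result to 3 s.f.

Directly: U = ½kx².
k = 0.0367 lbf/in = 6.427 N/m; x = 0.345 m.
U = 0.3825 J  (the unit combination reduces to kg·m²/s² = J)
0.3825 J × (1 cal / 4.184 J) = 0.09142 cal

0.0914 cal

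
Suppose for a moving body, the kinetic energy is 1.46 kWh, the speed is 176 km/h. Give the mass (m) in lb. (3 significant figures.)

9700 lb

Rearranging KE = ½mv² for m: m = 2·KE/v².
KE = 1.46 kWh = 5.256×10^6 J; v = 176 km/h = 48.89 m/s.
m = 4398 kg
4398 kg × (1 lb / 0.4536 kg) = 9696 lb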